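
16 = 16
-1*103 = -103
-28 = -28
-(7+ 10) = -17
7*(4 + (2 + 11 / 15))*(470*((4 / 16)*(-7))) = -232603 / 6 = -38767.17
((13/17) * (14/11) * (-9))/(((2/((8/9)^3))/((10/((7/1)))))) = -66560/15147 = -4.39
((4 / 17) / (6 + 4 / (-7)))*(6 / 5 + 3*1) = 294 / 1615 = 0.18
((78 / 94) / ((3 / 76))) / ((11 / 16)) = 15808 / 517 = 30.58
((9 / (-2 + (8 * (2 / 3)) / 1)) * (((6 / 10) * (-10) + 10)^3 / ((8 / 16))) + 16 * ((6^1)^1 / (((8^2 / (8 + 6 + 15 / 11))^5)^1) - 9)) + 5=5584373874734791 / 27019874140160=206.68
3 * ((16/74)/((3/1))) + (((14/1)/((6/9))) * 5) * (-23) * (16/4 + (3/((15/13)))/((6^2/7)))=-4831031/444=-10880.70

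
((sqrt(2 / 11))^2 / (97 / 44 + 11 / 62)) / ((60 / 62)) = 3844 / 48735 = 0.08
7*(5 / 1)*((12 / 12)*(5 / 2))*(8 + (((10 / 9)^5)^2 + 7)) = 10902809052625 / 6973568802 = 1563.45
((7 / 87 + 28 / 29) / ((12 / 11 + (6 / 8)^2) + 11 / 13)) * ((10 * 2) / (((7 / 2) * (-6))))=-594880 / 1492659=-0.40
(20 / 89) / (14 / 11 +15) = 220 / 15931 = 0.01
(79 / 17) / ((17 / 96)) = 7584 / 289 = 26.24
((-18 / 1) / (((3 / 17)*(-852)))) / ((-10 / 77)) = -1309 / 1420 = -0.92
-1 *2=-2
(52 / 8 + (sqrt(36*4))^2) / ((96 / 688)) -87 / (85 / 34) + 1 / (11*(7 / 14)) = 689017 / 660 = 1043.97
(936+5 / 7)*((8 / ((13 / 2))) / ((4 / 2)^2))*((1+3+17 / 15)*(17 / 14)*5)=2452318 / 273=8982.85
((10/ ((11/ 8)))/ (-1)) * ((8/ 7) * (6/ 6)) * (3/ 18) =-320/ 231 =-1.39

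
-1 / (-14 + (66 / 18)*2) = 3 / 20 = 0.15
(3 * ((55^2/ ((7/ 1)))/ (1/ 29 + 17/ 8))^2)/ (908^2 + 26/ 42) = 492523240000/ 3380043582811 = 0.15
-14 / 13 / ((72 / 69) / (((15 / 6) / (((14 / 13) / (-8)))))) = 115 / 6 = 19.17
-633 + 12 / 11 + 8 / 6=-20809 / 33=-630.58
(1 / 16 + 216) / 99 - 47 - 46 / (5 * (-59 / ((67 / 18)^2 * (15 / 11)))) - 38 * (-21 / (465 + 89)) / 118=-295534033 / 7060176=-41.86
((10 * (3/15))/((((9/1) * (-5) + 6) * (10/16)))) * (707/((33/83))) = -938896/6435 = -145.90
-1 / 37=-0.03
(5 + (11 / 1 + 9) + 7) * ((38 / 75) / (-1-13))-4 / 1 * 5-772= -416408 / 525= -793.16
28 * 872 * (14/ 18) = 170912/ 9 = 18990.22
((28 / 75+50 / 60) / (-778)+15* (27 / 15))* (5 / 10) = 3150719 / 233400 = 13.50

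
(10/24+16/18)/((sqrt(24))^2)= 47/864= 0.05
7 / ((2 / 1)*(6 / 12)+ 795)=7 / 796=0.01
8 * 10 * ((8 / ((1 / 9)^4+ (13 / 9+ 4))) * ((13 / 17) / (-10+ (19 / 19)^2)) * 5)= -15163200 / 303637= -49.94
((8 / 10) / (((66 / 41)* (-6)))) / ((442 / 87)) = -1189 / 72930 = -0.02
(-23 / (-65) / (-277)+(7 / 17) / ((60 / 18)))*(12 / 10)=224517 / 1530425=0.15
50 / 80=5 / 8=0.62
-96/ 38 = -48/ 19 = -2.53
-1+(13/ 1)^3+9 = 2205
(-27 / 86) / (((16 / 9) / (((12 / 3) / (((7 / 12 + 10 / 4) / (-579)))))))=422091 / 3182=132.65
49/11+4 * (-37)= -1579/11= -143.55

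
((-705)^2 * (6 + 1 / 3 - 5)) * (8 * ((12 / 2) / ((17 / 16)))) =508953600 / 17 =29938447.06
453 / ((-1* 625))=-453 / 625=-0.72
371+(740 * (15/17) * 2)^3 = 2226959052.05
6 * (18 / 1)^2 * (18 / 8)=4374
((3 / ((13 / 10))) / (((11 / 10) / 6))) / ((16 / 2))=225 / 143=1.57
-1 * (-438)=438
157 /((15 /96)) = 1004.80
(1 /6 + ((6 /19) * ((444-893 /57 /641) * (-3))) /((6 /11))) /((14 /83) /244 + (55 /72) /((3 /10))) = -302.69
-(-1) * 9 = 9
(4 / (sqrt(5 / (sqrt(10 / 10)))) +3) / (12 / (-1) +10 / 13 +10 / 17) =-221 / 784 - 221 * sqrt(5) / 2940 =-0.45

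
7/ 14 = 1/ 2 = 0.50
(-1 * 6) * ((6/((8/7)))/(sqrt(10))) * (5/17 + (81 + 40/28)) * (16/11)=-354384 * sqrt(10)/935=-1198.57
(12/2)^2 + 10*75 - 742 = 44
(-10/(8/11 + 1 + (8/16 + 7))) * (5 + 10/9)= -12100/1827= -6.62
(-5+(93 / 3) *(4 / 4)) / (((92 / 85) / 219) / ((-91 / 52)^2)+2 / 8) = 103.33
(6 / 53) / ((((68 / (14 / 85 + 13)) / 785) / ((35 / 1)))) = 18446715 / 30634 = 602.16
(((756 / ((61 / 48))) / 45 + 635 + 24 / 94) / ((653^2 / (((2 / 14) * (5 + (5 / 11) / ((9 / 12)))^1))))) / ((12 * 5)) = 343947893 / 16944052397580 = 0.00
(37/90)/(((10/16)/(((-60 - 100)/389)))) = -4736/17505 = -0.27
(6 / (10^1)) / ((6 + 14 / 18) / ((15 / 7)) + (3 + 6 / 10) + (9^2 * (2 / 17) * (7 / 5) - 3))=1377 / 39254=0.04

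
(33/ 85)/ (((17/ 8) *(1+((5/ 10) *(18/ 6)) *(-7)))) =-0.02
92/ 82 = 1.12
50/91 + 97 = 8877/91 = 97.55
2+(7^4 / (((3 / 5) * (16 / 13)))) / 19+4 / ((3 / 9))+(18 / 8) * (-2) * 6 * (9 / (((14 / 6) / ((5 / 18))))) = 156.20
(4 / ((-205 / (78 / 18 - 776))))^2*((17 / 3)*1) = 58308368 / 45387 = 1284.69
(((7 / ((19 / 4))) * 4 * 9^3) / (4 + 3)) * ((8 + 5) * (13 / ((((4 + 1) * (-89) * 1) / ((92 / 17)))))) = -181351872 / 143735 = -1261.71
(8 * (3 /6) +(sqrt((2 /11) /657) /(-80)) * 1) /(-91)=-4 /91 +sqrt(1606) /17537520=-0.04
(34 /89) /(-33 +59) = 17 /1157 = 0.01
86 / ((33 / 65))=5590 / 33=169.39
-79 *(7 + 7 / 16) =-9401 / 16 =-587.56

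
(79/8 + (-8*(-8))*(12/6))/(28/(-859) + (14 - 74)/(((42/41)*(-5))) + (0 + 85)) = 6632339/4650776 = 1.43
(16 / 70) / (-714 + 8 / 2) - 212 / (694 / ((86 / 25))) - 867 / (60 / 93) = -927761235 / 689836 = -1344.90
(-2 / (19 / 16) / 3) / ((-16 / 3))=2 / 19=0.11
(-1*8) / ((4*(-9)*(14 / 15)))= 5 / 21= 0.24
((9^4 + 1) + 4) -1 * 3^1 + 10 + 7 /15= 98602 /15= 6573.47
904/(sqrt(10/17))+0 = 452* sqrt(170)/5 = 1178.67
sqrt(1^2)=1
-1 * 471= -471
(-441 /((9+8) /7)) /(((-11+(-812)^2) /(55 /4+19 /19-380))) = 4510107 /44834644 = 0.10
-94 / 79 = -1.19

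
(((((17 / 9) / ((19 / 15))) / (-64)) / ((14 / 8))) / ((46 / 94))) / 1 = -3995 / 146832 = -0.03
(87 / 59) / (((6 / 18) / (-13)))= -3393 / 59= -57.51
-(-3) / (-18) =-1 / 6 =-0.17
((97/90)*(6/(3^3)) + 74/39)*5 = 10.68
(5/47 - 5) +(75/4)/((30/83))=17665/376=46.98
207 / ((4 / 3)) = 621 / 4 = 155.25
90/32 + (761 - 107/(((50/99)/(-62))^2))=-16117280707/10000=-1611728.07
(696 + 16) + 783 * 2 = 2278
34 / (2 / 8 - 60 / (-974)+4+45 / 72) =132464 / 19233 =6.89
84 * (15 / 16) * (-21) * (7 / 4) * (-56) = 324135 / 2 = 162067.50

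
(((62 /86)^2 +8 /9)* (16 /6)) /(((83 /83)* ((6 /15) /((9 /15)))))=93764 /16641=5.63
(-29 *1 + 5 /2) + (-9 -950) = -1971 /2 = -985.50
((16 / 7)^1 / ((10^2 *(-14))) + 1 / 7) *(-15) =-519 / 245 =-2.12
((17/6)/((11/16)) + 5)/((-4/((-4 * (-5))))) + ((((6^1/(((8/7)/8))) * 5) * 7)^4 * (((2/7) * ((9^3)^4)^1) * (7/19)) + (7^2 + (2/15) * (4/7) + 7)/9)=27417884436797423411504123167/197505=138821216864370134485223.80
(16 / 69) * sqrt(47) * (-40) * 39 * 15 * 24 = -892785.07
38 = 38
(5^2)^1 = 25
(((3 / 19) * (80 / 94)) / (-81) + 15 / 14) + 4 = 1711321 / 337554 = 5.07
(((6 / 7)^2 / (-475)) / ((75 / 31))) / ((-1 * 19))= 372 / 11055625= 0.00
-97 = -97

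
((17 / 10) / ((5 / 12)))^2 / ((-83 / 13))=-135252 / 51875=-2.61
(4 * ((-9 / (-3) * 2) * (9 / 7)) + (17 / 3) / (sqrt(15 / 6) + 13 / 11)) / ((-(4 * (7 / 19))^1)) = -1320329 / 78498 - 39083 * sqrt(10) / 22428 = -22.33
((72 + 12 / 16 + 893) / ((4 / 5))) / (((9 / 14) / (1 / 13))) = 135205 / 936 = 144.45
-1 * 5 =-5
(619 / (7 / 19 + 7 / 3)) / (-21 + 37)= 35283 / 2464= 14.32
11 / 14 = 0.79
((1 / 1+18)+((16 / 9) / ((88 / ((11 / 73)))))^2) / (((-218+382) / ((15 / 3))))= 41006675 / 70790436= 0.58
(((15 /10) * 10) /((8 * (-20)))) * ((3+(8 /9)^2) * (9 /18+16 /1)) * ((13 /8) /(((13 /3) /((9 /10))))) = -10131 /5120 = -1.98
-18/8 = -9/4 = -2.25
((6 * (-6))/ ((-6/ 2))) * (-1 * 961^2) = -11082252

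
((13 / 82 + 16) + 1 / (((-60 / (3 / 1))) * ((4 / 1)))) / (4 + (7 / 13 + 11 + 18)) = 688467 / 1430080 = 0.48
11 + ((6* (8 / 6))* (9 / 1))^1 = 83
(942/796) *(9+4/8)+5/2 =10939/796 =13.74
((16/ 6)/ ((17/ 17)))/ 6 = 4/ 9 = 0.44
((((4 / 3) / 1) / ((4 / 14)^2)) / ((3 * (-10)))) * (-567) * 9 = 2778.30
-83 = -83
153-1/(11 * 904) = 1521431/9944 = 153.00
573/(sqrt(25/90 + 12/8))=429.75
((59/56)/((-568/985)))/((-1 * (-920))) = -11623/5852672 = -0.00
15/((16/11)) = 165/16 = 10.31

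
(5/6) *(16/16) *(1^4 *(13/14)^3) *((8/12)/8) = 10985/197568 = 0.06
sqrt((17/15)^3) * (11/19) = 187 * sqrt(255)/4275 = 0.70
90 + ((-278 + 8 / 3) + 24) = -484 / 3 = -161.33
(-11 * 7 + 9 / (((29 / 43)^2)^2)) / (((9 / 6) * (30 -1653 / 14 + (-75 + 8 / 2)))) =663359984 / 4725344361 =0.14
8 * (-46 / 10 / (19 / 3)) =-552 / 95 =-5.81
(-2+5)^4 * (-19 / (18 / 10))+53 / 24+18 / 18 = -20443 / 24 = -851.79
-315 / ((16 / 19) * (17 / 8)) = -5985 / 34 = -176.03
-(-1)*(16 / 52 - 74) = -958 / 13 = -73.69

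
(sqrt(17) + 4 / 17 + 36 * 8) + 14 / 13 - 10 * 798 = -1699642 / 221 + sqrt(17) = -7686.56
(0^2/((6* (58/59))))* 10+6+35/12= 107/12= 8.92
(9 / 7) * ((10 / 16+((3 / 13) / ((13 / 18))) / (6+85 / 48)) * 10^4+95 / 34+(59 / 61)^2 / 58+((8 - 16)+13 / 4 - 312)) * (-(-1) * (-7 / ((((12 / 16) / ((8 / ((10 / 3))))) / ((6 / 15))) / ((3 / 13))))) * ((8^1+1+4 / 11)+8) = -121125241751903763336 / 413407329195575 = -292992.49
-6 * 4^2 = -96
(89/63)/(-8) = -89/504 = -0.18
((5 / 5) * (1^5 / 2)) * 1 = 1 / 2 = 0.50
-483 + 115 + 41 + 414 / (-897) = -4257 / 13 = -327.46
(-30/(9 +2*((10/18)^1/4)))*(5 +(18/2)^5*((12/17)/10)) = -13494.07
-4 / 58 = -2 / 29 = -0.07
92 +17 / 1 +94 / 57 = 110.65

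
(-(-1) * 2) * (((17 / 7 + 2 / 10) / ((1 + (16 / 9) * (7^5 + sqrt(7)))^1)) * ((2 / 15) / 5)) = 0.00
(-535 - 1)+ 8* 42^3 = 592168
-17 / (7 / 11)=-187 / 7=-26.71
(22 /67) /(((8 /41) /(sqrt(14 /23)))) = 451* sqrt(322) /6164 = 1.31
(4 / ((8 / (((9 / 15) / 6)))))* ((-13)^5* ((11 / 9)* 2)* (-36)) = 1633689.20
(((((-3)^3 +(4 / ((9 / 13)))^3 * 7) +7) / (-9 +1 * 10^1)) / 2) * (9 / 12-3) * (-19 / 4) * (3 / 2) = 4605961 / 432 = 10661.95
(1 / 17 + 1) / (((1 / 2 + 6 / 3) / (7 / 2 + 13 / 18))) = 152 / 85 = 1.79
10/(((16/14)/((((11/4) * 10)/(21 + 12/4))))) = 1925/192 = 10.03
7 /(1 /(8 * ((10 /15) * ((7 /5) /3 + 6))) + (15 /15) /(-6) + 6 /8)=32592 /2851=11.43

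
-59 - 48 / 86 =-2561 / 43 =-59.56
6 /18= 1 /3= 0.33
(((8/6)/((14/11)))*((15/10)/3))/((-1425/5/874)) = -506/315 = -1.61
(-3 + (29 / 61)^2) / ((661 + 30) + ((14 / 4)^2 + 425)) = -41288 / 16792873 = -0.00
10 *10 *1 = 100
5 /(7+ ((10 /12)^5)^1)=38880 /57557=0.68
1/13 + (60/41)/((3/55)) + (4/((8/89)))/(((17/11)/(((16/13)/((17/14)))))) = 8640117/154037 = 56.09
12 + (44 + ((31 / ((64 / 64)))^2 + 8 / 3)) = 3059 / 3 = 1019.67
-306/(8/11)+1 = -1679/4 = -419.75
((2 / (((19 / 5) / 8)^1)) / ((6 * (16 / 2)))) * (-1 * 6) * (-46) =460 / 19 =24.21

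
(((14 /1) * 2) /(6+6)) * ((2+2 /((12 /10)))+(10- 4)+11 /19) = 4088 /171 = 23.91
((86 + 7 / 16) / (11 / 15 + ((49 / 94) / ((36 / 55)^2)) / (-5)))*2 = 105301620 / 298463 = 352.81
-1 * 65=-65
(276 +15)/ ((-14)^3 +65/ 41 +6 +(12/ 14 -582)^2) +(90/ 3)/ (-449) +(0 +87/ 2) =26249392929243/ 604350522046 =43.43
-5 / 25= -1 / 5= -0.20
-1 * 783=-783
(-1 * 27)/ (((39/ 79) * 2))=-711/ 26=-27.35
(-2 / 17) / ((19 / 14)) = -28 / 323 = -0.09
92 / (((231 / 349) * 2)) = 16054 / 231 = 69.50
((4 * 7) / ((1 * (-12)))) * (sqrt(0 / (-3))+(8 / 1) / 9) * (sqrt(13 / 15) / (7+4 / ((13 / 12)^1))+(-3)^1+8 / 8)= 112 / 27-728 * sqrt(195) / 56295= 3.97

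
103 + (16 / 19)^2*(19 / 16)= 1973 / 19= 103.84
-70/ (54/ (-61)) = 2135/ 27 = 79.07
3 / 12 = 1 / 4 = 0.25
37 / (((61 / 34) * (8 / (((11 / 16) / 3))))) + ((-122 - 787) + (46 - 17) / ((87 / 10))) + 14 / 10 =-903.68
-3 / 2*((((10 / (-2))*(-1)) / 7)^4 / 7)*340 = -318750 / 16807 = -18.97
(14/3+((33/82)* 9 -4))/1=1055/246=4.29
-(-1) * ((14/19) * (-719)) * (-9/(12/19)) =15099/2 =7549.50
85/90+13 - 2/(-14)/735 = 430471/30870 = 13.94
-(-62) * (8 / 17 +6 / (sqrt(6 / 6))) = 6820 / 17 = 401.18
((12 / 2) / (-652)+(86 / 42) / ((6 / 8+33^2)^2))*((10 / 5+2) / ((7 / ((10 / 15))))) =-4787324860 / 1365840328923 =-0.00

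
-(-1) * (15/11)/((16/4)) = 15/44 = 0.34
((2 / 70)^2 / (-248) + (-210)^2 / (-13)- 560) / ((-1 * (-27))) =-146.38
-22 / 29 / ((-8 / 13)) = 143 / 116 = 1.23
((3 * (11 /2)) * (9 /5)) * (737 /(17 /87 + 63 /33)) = 209476773 /20140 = 10401.03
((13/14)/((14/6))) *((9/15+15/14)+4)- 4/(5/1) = 1.46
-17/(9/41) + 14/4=-73.94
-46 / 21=-2.19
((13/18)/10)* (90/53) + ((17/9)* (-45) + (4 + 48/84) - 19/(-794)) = -11824495/147287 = -80.28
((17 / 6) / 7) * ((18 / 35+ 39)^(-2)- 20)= -650293435 / 80332938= -8.09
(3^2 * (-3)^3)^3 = -14348907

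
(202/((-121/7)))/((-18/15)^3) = 88375/13068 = 6.76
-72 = -72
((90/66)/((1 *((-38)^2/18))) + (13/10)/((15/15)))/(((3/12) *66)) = 52298/655215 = 0.08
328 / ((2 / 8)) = 1312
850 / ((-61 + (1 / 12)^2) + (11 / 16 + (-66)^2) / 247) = -15116400 / 771019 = -19.61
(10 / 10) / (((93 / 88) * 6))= 44 / 279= 0.16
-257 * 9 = -2313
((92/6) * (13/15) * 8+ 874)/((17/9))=44114/85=518.99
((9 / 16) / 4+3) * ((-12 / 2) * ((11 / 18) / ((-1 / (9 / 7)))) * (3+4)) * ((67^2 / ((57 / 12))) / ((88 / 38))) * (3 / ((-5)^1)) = -8120601 / 320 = -25376.88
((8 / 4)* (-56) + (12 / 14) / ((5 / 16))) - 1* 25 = -4699 / 35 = -134.26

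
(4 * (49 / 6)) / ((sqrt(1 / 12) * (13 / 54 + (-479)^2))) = 3528 * sqrt(3) / 12389827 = 0.00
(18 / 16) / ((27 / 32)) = 4 / 3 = 1.33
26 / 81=0.32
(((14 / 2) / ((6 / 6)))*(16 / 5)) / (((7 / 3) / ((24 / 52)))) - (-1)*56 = 3928 / 65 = 60.43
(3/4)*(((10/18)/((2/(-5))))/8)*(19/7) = -475/1344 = -0.35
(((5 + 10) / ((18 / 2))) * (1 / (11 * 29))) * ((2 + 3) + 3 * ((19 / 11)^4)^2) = 260112417640 / 205141449117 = 1.27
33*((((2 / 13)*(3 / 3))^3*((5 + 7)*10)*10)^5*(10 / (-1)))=-26907299020800000000000 / 51185893014090757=-525678.02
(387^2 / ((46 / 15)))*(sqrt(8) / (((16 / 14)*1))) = 15725745*sqrt(2) / 184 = 120867.18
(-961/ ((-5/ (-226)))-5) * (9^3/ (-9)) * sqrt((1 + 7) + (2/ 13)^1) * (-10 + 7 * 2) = 70376364 * sqrt(1378)/ 65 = 40191857.45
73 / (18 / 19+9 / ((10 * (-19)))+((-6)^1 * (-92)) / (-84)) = -5110 / 397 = -12.87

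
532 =532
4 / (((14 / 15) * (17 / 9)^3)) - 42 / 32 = -372291 / 550256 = -0.68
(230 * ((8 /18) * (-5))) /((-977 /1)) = 4600 /8793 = 0.52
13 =13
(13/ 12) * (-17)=-221/ 12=-18.42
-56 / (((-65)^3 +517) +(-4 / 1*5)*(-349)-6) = 4 / 19081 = 0.00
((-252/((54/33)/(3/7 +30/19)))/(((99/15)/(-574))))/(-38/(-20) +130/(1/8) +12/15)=5108600/198113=25.79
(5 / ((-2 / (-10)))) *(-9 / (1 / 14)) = -3150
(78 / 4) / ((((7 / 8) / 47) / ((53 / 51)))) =129532 / 119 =1088.50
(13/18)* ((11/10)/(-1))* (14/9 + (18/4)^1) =-15587/3240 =-4.81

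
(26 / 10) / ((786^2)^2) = 13 / 1908359488080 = 0.00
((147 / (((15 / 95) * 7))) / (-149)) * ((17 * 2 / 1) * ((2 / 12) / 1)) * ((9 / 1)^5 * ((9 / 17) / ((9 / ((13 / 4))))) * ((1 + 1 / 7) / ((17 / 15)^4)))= -39554.99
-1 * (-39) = 39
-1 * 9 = -9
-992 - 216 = -1208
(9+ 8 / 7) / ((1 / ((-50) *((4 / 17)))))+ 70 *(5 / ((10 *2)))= -24235 / 238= -101.83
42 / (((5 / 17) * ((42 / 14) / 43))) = 10234 / 5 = 2046.80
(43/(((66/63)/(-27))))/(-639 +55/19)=463239/265892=1.74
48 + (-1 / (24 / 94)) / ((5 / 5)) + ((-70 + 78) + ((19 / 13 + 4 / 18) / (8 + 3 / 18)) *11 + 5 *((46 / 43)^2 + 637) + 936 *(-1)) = 10878626051 / 4711252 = 2309.07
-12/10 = -1.20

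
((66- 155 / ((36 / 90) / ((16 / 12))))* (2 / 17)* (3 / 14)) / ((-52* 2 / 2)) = 26 / 119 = 0.22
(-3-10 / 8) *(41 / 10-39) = 5933 / 40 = 148.32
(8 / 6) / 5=0.27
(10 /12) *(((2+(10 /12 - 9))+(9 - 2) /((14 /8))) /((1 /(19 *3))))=-1235 /12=-102.92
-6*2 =-12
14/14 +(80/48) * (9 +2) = 58/3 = 19.33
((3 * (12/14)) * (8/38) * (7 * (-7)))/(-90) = 28/95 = 0.29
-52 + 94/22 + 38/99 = -4687/99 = -47.34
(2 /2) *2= 2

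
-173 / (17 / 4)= -692 / 17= -40.71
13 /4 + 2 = 21 /4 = 5.25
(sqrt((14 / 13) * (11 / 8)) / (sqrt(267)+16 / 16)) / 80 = -sqrt(1001) / 553280+sqrt(267267) / 553280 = 0.00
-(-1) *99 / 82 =99 / 82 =1.21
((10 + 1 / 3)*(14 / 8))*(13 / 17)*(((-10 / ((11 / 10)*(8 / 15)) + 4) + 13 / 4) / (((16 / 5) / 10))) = -423.30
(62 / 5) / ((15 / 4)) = 248 / 75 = 3.31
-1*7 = -7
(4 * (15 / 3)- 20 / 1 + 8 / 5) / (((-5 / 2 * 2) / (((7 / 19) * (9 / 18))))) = -28 / 475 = -0.06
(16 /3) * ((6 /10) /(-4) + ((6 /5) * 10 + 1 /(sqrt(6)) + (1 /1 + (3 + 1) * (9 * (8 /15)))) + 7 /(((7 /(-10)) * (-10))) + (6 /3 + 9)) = 8 * sqrt(6) /9 + 3524 /15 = 237.11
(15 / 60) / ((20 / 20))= 1 / 4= 0.25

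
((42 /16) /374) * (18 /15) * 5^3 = 1.05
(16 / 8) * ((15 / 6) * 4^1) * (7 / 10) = 14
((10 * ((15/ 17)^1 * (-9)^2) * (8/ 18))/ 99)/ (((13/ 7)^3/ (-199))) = -40954200/ 410839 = -99.68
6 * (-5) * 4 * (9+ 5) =-1680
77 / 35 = 2.20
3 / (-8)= -3 / 8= -0.38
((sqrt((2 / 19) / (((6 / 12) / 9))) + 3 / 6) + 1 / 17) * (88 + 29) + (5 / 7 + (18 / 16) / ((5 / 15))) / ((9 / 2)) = 283991 / 4284 + 702 * sqrt(19) / 19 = 227.34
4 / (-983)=-4 / 983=-0.00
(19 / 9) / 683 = 19 / 6147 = 0.00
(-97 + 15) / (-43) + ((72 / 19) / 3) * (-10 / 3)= -1882 / 817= -2.30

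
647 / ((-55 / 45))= -5823 / 11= -529.36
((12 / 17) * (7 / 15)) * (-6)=-1.98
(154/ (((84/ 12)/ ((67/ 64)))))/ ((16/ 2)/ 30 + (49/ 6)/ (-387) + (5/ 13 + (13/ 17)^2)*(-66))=-16073516745/ 44480123408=-0.36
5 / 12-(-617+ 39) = 6941 / 12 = 578.42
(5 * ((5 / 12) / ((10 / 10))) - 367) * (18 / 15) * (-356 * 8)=1247139.20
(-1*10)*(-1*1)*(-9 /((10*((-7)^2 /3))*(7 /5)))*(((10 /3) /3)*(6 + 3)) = -1350 /343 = -3.94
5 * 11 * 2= 110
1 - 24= -23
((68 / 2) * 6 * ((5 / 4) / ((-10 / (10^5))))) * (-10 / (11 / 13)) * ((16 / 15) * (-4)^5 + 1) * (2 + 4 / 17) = -808628600000 / 11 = -73511690909.09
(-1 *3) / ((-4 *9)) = 1 / 12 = 0.08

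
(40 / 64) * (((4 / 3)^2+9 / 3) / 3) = 215 / 216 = 1.00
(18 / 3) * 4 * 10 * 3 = 720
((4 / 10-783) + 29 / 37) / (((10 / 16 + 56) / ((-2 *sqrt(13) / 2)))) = 385696 *sqrt(13) / 27935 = 49.78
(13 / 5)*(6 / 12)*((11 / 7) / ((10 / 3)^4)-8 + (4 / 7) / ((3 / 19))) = -11925251 / 2100000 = -5.68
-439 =-439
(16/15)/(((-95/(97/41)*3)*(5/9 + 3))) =-97/38950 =-0.00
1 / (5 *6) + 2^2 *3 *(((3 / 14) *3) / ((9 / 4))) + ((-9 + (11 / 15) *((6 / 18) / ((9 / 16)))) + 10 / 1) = 27763 / 5670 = 4.90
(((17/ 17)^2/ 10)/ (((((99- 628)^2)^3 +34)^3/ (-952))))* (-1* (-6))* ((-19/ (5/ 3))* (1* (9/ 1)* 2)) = 418608/ 37587554022050772658768442837077590727721450853125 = 0.00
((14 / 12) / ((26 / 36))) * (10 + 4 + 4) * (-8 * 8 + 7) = -21546 / 13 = -1657.38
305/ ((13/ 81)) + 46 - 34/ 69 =1745465/ 897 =1945.89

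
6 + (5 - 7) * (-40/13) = 158/13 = 12.15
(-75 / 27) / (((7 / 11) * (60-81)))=275 / 1323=0.21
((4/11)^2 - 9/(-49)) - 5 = -27772/5929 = -4.68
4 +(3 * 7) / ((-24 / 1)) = 25 / 8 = 3.12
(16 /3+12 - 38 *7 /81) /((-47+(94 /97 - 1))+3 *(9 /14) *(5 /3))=-1545404 /4819743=-0.32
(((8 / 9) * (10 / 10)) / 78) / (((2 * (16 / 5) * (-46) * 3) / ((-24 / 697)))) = 5 / 11253762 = 0.00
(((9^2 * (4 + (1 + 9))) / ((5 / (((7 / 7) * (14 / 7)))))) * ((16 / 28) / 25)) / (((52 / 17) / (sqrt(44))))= 11016 * sqrt(11) / 1625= 22.48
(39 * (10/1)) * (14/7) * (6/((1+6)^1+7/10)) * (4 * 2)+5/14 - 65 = 738845/154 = 4797.69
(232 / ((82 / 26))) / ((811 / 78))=235248 / 33251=7.07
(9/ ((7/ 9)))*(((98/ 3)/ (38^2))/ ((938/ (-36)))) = -243/ 24187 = -0.01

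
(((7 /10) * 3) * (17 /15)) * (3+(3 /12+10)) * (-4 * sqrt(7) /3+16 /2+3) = 69377 /200 - 6307 * sqrt(7) /150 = 235.64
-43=-43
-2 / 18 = -1 / 9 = -0.11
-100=-100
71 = 71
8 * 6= 48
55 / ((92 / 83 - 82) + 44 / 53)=-48389 / 70438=-0.69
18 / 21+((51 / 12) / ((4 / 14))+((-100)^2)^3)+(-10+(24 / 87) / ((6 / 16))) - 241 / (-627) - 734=1018247999259583151 / 1018248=999999999272.85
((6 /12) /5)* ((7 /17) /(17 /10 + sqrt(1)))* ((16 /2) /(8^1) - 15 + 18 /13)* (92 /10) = -52808 /29835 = -1.77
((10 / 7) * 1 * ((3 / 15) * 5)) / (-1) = -10 / 7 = -1.43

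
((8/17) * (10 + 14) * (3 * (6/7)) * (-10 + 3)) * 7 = -24192/17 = -1423.06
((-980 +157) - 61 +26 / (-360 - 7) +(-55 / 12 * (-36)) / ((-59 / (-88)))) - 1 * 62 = -15156432 / 21653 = -699.97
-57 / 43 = -1.33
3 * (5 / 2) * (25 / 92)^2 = 9375 / 16928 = 0.55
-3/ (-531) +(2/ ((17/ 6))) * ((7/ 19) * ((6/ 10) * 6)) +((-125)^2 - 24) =4459893094/ 285855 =15601.94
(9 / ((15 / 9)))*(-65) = -351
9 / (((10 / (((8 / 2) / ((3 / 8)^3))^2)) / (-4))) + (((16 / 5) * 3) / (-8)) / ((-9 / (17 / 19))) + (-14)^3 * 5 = -264958034 / 7695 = -34432.49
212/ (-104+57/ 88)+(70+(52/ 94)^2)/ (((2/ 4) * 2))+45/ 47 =1390532891/ 20090855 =69.21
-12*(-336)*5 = 20160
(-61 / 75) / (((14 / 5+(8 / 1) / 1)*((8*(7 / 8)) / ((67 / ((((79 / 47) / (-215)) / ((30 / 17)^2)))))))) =412991350 / 1438353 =287.13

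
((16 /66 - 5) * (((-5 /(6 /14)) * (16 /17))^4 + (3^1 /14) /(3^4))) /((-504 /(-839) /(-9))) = 181360137330030049 /175029280272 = 1036170.27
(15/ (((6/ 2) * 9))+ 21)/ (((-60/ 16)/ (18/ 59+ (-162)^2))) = -133507696/ 885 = -150856.15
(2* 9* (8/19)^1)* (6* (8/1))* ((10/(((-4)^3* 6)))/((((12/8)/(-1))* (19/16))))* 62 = 119040/361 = 329.75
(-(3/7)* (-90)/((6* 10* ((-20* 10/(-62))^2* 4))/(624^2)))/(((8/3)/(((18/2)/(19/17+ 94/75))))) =8560.38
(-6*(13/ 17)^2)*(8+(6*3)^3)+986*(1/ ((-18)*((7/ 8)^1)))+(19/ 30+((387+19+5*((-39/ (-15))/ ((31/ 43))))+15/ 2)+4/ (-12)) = -56783990542/ 2822085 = -20121.29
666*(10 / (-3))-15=-2235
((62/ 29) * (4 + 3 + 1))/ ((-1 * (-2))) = 248/ 29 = 8.55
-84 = -84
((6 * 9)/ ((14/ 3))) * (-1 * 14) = -162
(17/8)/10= 0.21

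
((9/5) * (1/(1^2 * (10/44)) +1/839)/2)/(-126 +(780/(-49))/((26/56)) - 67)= -31437/1803850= -0.02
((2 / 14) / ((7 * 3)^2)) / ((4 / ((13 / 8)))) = 13 / 98784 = 0.00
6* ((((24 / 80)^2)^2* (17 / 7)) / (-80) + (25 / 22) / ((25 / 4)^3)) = 814719 / 30800000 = 0.03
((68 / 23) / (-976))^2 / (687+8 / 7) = 2023 / 151709218448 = 0.00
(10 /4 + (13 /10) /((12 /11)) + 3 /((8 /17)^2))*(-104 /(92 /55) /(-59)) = 2366507 /130272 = 18.17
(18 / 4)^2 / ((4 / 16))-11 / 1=70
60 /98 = 30 /49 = 0.61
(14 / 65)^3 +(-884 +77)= -221619631 / 274625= -806.99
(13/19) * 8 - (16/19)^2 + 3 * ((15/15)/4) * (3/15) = 35483/7220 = 4.91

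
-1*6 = -6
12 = 12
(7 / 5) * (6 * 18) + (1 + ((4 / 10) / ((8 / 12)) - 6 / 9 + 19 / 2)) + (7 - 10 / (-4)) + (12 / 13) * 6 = 176.67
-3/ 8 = -0.38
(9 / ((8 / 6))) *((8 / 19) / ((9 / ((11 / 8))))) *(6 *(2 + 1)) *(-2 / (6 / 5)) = -495 / 38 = -13.03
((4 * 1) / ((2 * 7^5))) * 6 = 12 / 16807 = 0.00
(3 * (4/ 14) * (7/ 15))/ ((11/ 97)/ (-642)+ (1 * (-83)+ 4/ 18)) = -373644/ 77323715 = -0.00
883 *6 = 5298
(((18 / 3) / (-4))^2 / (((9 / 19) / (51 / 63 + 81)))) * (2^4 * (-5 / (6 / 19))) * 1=-6201980 / 63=-98444.13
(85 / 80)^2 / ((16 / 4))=289 / 1024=0.28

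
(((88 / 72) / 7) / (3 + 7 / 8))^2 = 7744 / 3814209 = 0.00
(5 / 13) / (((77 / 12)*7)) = 60 / 7007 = 0.01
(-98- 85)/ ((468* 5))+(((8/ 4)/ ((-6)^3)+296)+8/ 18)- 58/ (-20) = 525196/ 1755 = 299.26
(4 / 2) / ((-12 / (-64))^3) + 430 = 19802 / 27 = 733.41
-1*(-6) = 6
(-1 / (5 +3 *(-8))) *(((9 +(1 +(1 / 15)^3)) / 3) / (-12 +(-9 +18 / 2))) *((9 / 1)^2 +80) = -5433911 / 2308500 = -2.35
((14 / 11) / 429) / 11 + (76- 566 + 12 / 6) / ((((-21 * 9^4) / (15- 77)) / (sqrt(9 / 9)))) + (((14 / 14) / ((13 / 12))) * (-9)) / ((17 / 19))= -385198022602 / 40528418931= -9.50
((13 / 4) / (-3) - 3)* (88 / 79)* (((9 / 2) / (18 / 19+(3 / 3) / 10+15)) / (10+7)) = -307230 / 4094807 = -0.08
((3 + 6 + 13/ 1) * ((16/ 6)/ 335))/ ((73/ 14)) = 2464/ 73365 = 0.03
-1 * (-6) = 6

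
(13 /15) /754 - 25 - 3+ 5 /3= -22909 /870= -26.33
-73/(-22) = 73/22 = 3.32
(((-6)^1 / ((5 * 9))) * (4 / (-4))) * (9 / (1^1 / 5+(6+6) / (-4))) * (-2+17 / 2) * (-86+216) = -2535 / 7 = -362.14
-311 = -311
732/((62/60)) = 708.39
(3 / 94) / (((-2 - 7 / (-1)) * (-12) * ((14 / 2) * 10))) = -1 / 131600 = -0.00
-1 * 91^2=-8281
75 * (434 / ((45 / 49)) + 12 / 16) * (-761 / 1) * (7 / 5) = -453855073 / 12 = -37821256.08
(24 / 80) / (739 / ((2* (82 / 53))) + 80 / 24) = 0.00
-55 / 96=-0.57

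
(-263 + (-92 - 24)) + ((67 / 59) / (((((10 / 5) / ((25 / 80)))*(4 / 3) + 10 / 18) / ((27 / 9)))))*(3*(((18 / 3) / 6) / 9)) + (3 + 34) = -8249787 / 24131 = -341.88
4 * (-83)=-332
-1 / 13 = -0.08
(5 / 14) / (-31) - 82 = -35593 / 434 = -82.01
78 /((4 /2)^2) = 39 /2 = 19.50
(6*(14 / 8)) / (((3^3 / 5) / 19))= 665 / 18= 36.94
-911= -911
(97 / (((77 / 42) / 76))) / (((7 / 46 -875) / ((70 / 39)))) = -6782240 / 822107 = -8.25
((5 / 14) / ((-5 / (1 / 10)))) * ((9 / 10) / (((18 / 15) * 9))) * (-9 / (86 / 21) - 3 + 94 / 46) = 6239 / 3323040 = 0.00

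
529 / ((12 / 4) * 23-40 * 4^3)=-529 / 2491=-0.21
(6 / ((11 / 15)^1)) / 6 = 15 / 11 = 1.36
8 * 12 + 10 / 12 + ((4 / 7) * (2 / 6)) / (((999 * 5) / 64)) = 20315177 / 209790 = 96.84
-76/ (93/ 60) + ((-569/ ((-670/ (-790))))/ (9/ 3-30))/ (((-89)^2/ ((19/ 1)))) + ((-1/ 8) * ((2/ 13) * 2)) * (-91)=-45.47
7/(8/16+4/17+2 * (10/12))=102/35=2.91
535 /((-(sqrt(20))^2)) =-26.75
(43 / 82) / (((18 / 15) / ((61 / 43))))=0.62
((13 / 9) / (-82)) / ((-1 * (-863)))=-13 / 636894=-0.00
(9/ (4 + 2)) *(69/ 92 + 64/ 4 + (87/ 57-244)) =-338.59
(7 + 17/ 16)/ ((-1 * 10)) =-129/ 160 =-0.81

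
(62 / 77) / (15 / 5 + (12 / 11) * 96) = 62 / 8295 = 0.01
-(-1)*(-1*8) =-8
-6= -6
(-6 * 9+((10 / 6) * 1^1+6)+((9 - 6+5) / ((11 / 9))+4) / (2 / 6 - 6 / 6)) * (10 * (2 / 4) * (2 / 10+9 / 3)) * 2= -65632 / 33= -1988.85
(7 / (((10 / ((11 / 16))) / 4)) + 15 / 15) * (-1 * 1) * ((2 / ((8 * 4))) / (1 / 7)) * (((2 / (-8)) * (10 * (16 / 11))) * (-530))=-217035 / 88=-2466.31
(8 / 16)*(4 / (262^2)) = 1 / 34322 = 0.00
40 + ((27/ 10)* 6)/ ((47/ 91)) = 16771/ 235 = 71.37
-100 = -100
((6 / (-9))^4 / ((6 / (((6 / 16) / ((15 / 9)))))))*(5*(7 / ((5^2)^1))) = 0.01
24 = 24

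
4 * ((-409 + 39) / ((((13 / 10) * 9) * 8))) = -15.81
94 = 94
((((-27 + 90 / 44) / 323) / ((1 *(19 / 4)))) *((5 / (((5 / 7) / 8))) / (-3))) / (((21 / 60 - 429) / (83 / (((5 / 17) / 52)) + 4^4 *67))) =-13046277888 / 578737511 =-22.54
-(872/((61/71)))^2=-3833095744/3721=-1030125.17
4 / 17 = 0.24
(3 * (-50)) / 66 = -25 / 11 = -2.27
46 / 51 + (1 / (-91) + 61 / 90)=218417 / 139230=1.57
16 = 16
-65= -65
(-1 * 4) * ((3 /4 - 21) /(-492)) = -27 /164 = -0.16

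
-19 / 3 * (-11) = 209 / 3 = 69.67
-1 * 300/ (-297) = 100/ 99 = 1.01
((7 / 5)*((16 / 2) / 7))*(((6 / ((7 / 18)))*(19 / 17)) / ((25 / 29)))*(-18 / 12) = -714096 / 14875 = -48.01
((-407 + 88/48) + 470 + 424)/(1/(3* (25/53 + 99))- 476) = -7731388/7528363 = -1.03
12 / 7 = 1.71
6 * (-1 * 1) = -6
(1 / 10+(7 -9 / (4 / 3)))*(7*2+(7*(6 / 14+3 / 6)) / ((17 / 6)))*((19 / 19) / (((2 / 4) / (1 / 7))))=277 / 170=1.63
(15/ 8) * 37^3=759795/ 8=94974.38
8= 8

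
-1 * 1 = -1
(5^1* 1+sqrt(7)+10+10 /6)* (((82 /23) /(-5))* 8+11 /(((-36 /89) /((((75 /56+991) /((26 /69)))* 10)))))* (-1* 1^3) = 719498749841* sqrt(7) /1004640+3597493749205 /301392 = 13831084.36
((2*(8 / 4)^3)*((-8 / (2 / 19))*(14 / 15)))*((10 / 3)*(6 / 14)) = -4864 / 3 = -1621.33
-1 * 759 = -759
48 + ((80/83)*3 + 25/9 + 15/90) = 80431/1494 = 53.84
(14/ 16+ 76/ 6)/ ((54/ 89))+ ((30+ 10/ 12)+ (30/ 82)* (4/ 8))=2834005/ 53136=53.33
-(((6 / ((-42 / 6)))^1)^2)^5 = -60466176 / 282475249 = -0.21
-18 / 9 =-2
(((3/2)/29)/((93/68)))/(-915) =-34/822585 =-0.00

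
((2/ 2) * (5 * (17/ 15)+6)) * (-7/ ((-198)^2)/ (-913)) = 245/ 107379756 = 0.00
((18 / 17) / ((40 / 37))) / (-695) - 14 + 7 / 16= -12820607 / 945200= -13.56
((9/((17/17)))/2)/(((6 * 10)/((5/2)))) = 3/16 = 0.19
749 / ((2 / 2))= 749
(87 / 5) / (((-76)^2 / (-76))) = -87 / 380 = -0.23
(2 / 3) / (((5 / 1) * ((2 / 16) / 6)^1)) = 32 / 5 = 6.40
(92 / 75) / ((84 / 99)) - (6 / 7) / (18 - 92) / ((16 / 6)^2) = 599779 / 414400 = 1.45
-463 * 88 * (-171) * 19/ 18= 7354292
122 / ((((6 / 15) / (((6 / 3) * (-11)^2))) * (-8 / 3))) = -110715 / 4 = -27678.75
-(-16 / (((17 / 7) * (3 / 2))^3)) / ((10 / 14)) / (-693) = -43904 / 65662245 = -0.00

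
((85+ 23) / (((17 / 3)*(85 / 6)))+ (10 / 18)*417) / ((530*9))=1010107 / 20677950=0.05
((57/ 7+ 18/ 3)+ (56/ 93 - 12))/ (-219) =-1787/ 142569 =-0.01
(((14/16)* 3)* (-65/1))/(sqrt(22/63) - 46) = 4095* sqrt(154)/1066288 + 1977885/533144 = 3.76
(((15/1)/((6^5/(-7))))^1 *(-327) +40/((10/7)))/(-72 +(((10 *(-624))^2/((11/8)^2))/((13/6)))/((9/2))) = 3388847/220822578432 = 0.00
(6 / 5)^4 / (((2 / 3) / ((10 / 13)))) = 3888 / 1625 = 2.39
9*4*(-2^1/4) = -18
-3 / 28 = -0.11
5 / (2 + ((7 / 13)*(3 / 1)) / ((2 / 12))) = 65 / 152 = 0.43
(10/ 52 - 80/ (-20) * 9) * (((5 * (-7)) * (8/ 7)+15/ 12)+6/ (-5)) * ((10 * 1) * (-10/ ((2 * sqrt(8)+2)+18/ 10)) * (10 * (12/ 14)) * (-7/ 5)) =2142798150/ 5707 - 2255577000 * sqrt(2)/ 5707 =-183471.08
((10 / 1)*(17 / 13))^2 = 28900 / 169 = 171.01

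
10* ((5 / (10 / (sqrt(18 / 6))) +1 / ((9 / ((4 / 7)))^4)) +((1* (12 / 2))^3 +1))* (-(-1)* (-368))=-12579685478240 / 15752961 - 1840* sqrt(3)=-801747.03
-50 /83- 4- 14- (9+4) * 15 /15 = -2623 /83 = -31.60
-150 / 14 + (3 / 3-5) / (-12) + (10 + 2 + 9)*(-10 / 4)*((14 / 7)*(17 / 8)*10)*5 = -937997 / 84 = -11166.63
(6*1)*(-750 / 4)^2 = 421875 / 2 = 210937.50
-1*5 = -5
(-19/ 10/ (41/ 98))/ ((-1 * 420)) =133/ 12300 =0.01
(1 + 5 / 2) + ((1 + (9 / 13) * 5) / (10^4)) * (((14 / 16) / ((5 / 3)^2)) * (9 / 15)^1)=227505481 / 65000000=3.50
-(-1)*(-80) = -80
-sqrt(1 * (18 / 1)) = -3 * sqrt(2) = -4.24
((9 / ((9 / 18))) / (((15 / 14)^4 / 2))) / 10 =76832 / 28125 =2.73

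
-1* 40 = -40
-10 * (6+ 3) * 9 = -810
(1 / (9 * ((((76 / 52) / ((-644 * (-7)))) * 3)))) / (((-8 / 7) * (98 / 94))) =-98371 / 1026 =-95.88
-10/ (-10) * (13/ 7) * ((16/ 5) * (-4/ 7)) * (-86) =71552/ 245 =292.05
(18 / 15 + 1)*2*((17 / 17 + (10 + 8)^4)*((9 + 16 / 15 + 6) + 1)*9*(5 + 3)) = 14189531136 / 25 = 567581245.44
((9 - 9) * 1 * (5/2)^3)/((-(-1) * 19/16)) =0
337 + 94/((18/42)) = 1669/3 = 556.33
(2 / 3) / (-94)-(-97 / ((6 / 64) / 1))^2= -452836355 / 423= -1070535.12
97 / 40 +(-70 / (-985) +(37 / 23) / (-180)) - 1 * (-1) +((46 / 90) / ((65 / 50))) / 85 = 419576591 / 120162120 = 3.49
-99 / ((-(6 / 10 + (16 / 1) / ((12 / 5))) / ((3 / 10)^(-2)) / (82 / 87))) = 451000 / 3161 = 142.68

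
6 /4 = 1.50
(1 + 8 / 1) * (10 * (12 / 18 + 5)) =510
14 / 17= 0.82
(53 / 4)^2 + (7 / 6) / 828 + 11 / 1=1853699 / 9936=186.56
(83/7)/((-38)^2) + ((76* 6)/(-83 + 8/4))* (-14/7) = 3075073/272916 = 11.27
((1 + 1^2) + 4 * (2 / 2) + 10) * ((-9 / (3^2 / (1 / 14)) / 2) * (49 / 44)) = -7 / 11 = -0.64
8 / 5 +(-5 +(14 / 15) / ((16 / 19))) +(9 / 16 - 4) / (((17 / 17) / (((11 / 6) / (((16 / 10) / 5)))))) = -16885 / 768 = -21.99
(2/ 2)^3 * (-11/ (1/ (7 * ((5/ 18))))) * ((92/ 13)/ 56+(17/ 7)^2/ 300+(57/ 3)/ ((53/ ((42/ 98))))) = -6.41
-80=-80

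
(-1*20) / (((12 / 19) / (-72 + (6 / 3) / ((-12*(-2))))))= 81985 / 36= 2277.36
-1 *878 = -878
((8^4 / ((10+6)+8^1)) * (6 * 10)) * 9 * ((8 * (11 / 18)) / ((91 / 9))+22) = 188559360 / 91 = 2072080.88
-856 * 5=-4280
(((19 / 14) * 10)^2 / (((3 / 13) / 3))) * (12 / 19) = 1512.24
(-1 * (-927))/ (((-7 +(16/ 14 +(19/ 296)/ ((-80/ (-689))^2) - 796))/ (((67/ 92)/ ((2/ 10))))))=-1029518784000/ 243112974061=-4.23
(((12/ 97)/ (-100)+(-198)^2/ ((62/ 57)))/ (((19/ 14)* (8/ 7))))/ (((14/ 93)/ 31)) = 1763875618407/ 368600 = 4785338.09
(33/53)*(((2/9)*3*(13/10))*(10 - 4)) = 858/265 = 3.24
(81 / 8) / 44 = 81 / 352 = 0.23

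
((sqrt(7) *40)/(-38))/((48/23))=-115 *sqrt(7)/228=-1.33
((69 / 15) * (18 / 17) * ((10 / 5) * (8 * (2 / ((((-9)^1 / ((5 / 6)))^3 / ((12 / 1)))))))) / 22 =-9200 / 136323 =-0.07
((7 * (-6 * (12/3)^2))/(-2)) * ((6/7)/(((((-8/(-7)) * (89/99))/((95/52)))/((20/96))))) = 987525/9256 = 106.69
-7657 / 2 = -3828.50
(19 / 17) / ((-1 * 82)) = -0.01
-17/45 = -0.38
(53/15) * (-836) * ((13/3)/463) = -576004/20835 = -27.65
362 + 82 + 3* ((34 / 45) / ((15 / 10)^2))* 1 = 60076 / 135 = 445.01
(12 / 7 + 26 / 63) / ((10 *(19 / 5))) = 67 / 1197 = 0.06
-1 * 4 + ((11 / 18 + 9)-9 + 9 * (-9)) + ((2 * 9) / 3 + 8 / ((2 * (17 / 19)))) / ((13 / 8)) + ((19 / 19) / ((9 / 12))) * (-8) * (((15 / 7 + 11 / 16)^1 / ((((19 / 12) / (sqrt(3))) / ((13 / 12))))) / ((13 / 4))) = -310067 / 3978-2536 * sqrt(3) / 399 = -88.95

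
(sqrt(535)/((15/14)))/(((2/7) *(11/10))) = 98 *sqrt(535)/33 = 68.69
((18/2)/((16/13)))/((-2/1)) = -3.66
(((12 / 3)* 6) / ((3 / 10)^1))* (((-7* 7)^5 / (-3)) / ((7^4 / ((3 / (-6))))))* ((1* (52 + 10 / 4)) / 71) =-256474820 / 213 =-1204107.14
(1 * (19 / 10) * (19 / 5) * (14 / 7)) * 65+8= 4733 / 5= 946.60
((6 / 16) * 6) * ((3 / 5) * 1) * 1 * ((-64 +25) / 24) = -351 / 160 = -2.19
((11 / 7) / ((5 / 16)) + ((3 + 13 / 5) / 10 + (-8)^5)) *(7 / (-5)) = 5733422 / 125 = 45867.38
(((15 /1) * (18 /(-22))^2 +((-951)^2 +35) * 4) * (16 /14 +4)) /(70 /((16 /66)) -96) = 21011915472 /217679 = 96527.07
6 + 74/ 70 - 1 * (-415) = 14772/ 35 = 422.06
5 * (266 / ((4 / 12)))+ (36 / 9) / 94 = 187532 / 47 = 3990.04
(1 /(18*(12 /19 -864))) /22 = -19 /6495984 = -0.00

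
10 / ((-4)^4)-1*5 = -635 / 128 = -4.96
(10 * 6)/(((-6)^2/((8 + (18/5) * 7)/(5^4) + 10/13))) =11136/8125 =1.37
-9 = -9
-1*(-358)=358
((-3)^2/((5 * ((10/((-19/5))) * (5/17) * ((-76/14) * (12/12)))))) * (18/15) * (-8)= -12852/3125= -4.11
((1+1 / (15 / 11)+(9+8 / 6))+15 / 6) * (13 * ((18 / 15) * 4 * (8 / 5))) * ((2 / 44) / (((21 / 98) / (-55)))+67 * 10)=14361568 / 15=957437.87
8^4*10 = 40960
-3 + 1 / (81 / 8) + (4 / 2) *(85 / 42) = 650 / 567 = 1.15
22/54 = 11/27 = 0.41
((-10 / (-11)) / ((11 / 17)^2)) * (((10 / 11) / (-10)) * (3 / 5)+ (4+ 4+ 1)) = 284376 / 14641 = 19.42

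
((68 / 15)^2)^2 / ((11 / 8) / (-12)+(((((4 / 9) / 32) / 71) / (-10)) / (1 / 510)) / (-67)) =-3254758580224 / 881870625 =-3690.74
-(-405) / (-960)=-27 / 64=-0.42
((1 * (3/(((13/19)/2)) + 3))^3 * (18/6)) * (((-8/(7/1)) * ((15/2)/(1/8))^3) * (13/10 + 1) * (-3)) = 128111576659200/15379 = 8330293039.81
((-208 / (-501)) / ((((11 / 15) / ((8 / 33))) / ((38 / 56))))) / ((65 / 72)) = 14592 / 141449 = 0.10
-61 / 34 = -1.79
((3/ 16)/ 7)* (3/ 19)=9/ 2128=0.00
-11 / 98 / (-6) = 0.02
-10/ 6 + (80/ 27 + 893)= 894.30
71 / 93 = 0.76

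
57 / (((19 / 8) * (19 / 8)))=192 / 19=10.11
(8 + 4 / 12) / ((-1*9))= -25 / 27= -0.93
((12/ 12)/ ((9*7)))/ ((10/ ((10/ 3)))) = 1/ 189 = 0.01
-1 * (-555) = 555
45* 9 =405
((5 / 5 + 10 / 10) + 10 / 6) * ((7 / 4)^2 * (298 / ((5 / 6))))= 80311 / 20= 4015.55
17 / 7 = 2.43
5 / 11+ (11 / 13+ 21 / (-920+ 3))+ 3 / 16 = 439191 / 299728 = 1.47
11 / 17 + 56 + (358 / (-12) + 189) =22013 / 102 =215.81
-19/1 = -19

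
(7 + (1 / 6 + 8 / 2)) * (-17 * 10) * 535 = -3046825 / 3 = -1015608.33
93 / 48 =31 / 16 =1.94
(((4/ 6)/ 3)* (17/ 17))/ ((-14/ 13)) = -13/ 63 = -0.21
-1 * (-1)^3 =1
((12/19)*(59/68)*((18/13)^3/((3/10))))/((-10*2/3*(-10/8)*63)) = 229392/24837085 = 0.01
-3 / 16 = -0.19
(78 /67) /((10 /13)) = 507 /335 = 1.51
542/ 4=271/ 2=135.50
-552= -552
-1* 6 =-6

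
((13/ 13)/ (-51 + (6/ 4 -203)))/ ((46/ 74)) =-74/ 11615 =-0.01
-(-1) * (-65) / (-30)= 13 / 6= 2.17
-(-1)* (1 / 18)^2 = 1 / 324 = 0.00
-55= -55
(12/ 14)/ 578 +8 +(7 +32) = 47.00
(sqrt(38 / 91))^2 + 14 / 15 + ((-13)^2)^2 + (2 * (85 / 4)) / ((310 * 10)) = 9668931673 / 338520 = 28562.36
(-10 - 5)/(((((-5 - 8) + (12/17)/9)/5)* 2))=3825/1318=2.90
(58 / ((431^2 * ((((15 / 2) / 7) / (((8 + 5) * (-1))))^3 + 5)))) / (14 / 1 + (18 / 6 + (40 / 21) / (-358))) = 1314360452496 / 357664125855889795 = 0.00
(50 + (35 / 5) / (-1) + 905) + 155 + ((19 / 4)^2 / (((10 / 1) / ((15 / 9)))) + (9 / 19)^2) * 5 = 38916053 / 34656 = 1122.92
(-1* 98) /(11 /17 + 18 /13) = -21658 /449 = -48.24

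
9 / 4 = 2.25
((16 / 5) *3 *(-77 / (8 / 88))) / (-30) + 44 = 7876 / 25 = 315.04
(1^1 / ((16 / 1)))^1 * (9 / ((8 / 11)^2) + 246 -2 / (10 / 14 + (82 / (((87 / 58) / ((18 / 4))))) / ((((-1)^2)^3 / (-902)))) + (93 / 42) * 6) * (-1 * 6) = -576793768227 / 5566808576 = -103.61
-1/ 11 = -0.09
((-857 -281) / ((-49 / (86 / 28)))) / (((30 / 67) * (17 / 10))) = 1639289 / 17493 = 93.71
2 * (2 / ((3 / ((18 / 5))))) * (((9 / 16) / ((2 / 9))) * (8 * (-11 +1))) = -972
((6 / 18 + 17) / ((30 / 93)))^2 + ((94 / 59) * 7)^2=3011.65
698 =698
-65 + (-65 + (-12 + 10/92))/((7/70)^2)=-178345/23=-7754.13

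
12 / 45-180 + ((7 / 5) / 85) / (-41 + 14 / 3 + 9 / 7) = -168662201 / 938400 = -179.73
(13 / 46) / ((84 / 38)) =247 / 1932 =0.13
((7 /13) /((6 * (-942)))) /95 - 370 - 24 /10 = -519886787 /1396044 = -372.40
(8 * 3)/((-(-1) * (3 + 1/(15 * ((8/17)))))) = 2880/377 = 7.64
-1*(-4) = 4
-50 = -50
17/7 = 2.43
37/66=0.56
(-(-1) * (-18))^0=1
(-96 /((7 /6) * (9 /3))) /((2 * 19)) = -96 /133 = -0.72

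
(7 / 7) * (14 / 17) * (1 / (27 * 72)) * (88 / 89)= 154 / 367659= 0.00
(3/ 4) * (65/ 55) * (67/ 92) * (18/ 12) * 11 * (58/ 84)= 75777/ 10304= 7.35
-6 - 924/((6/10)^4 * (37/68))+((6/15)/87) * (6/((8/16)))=-1898911138/144855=-13109.05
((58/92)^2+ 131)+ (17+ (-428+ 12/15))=-2949731/10580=-278.80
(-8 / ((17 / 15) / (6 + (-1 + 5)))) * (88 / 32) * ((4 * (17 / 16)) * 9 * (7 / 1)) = -51975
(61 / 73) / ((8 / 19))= 1159 / 584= 1.98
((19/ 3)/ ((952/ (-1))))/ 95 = -1/ 14280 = -0.00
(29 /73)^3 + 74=28811647 /389017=74.06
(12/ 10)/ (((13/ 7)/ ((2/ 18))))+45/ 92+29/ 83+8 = 13267649/ 1489020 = 8.91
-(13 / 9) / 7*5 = -65 / 63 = -1.03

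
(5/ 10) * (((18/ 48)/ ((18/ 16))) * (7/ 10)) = 7/ 60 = 0.12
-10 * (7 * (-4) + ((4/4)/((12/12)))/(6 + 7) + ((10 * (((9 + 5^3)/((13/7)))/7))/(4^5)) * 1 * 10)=223945/832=269.16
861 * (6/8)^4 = 69741/256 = 272.43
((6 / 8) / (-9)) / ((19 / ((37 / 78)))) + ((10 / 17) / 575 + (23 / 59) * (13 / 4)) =2596717817 / 2051295480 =1.27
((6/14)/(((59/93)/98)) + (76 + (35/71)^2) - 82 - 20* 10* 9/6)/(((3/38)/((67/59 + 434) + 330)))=-122220886537162/52643163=-2321685.85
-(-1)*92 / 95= 92 / 95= 0.97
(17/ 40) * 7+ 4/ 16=3.22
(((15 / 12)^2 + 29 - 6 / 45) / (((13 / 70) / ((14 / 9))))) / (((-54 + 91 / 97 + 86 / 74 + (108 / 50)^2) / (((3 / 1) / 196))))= -16381541875 / 198342099072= -0.08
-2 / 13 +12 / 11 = 134 / 143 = 0.94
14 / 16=7 / 8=0.88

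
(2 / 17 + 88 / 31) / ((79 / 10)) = 15580 / 41633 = 0.37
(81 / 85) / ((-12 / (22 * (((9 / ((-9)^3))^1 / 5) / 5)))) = 11 / 12750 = 0.00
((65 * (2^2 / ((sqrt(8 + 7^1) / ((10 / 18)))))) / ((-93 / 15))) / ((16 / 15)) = -1625 * sqrt(15) / 1116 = -5.64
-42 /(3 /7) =-98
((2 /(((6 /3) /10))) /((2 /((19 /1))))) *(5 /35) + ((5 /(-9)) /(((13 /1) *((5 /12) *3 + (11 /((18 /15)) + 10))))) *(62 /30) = 388901 /28665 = 13.57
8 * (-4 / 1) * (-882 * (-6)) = -169344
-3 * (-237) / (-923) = -711 / 923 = -0.77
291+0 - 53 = 238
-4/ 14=-2/ 7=-0.29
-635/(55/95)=-12065/11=-1096.82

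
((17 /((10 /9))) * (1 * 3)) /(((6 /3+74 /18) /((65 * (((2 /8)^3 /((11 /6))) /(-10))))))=-161109 /387200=-0.42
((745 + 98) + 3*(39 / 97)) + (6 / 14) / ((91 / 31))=52171677 / 61789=844.35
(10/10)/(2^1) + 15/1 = 31/2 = 15.50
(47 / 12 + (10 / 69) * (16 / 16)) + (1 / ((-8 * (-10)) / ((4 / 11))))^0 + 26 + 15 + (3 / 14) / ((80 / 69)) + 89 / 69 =3673603 / 77280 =47.54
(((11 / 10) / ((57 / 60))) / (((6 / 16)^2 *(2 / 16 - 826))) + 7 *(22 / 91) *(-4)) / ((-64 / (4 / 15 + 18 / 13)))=2003817431 / 11456141580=0.17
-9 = -9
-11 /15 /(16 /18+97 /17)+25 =125564 /5045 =24.89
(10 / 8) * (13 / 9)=1.81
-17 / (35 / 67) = -1139 / 35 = -32.54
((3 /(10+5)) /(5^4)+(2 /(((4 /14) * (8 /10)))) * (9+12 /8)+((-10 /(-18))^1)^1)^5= 3890432863781350734852873358318589507 /576650390625000000000000000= 6746605789.28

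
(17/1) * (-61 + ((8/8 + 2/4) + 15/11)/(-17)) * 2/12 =-22877/132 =-173.31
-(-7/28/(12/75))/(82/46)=575/656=0.88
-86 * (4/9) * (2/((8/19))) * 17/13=-27778/117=-237.42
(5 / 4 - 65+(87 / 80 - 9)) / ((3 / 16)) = -1911 / 5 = -382.20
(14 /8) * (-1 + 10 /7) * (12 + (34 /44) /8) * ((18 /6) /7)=19161 /4928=3.89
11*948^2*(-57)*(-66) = 37190168928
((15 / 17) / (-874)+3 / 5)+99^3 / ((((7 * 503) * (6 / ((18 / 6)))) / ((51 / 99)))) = 9361823187 / 130787545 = 71.58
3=3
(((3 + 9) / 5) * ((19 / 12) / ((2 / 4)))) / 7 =1.09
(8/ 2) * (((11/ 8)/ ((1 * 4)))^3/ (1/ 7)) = 9317/ 8192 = 1.14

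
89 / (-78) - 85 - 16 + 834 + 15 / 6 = 28640 / 39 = 734.36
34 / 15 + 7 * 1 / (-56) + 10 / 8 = 407 / 120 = 3.39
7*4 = 28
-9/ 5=-1.80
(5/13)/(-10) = -1/26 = -0.04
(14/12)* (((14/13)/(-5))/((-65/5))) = 0.02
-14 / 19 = -0.74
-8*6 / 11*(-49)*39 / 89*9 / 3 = 275184 / 979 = 281.09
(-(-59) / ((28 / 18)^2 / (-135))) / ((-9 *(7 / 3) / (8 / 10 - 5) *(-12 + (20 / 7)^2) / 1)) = 129033 / 752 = 171.59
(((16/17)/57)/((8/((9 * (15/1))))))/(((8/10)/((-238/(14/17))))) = -3825/38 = -100.66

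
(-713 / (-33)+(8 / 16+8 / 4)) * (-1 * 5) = -7955 / 66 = -120.53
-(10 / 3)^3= -1000 / 27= -37.04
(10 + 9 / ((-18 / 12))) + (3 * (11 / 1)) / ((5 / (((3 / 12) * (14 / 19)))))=991 / 190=5.22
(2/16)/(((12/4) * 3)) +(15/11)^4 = 3659641/1054152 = 3.47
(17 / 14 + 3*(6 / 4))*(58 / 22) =1160 / 77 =15.06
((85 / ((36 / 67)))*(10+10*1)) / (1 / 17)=484075 / 9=53786.11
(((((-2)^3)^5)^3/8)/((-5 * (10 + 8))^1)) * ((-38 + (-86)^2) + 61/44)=178018079362514944/495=359632483560636.25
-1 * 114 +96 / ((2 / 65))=3006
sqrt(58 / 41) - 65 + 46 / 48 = -1537 / 24 + sqrt(2378) / 41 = -62.85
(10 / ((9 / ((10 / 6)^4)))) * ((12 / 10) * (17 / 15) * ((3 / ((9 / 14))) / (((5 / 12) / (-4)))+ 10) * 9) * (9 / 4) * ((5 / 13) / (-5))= 24650 / 39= 632.05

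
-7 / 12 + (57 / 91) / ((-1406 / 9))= -23731 / 40404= -0.59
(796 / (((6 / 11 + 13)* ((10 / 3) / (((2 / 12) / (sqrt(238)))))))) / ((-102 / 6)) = -2189* sqrt(238) / 3014270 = -0.01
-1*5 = -5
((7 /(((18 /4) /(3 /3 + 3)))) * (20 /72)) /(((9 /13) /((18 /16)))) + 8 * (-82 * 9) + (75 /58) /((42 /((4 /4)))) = -388131133 /65772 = -5901.16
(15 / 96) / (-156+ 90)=-0.00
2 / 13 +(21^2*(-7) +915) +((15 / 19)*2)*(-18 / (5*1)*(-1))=-535042 / 247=-2166.16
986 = 986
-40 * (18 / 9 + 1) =-120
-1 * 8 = -8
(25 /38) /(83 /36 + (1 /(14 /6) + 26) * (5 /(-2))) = -3150 /305311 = -0.01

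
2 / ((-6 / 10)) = -10 / 3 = -3.33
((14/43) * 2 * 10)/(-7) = -40/43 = -0.93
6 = 6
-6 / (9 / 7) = -14 / 3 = -4.67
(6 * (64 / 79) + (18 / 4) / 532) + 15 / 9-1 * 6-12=-2890883 / 252168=-11.46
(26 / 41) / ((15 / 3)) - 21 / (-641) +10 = 10.16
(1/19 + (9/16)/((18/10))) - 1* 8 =-2321/304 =-7.63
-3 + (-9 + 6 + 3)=-3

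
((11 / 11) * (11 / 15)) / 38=11 / 570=0.02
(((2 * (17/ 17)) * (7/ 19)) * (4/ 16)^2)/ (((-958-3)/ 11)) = -77/ 146072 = -0.00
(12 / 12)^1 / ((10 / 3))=3 / 10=0.30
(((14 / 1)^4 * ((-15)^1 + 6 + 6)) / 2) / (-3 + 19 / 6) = -345744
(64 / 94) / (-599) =-0.00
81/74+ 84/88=2.05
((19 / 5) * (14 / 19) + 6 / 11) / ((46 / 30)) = 24 / 11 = 2.18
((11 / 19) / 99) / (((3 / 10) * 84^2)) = 5 / 1809864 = 0.00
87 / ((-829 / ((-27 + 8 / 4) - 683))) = 61596 / 829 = 74.30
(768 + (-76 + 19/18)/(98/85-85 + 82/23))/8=2172327919/22600944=96.12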